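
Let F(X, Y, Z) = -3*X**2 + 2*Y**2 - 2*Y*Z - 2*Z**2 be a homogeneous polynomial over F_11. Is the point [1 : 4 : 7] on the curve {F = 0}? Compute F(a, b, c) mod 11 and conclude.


F(1,4,7) ≡ 7 (mod 11); P is NOT on the curve.

Evaluate F(1, 4, 7) term-by-term (mod 11).
  -3*X**2 ↦ -3·1·1·1 = -3
  2*Y**2 ↦ 2·1·16·1 = 32
  -2*Y*Z ↦ -2·1·4·7 = -56
  -2*Z**2 ↦ -2·1·1·49 = -98
Sum: F(1, 4, 7) = (-3) + (32) + (-56) + (-98) = -125.
Reducing mod 11: -125 ≡ 7 (mod 11).
Since F(a, b, c) ≡ 7 ≠ 0 (mod 11), P does NOT lie on the curve.


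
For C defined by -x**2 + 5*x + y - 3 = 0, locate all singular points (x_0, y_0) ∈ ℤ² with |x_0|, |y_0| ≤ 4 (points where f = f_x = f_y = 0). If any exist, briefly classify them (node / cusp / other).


No singular points in the scanned grid; C is smooth there.

Compute partial derivatives:
  f_x = 5 - 2*x.
  f_y = 1.
f_y = 1 is a nonzero constant, so f_y never vanishes: no point (x, y) can satisfy f = f_x = f_y = 0. In particular no (x, y) ∈ {−4, ..., 4}² is singular; the curve is smooth.


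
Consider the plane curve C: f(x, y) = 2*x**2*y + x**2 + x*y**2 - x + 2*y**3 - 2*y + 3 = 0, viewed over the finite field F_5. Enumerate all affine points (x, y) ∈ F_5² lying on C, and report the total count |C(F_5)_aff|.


Affine F_5-points: {(0, 2), (2, 0), (2, 1), (2, 3), (3, 1), (4, 0), (4, 3)}; count = 7.

For each of the 25 pairs (x, y) ∈ F_5², evaluate f(x, y) mod 5. Record the zeros.
  x = 0: [0↦3, 1↦3, 2↦0, 3↦1, 4↦3]  zeros at y ∈ {2}
  x = 1: [0↦3, 1↦1, 2↦3, 3↦1, 4↦2]  zeros at y ∈ ∅
  x = 2: [0↦0, 1↦0, 2↦1, 3↦0, 4↦4]  zeros at y ∈ {0, 1, 3}
  x = 3: [0↦4, 1↦0, 2↦4, 3↦3, 4↦4]  zeros at y ∈ {1}
  x = 4: [0↦0, 1↦1, 2↦2, 3↦0, 4↦2]  zeros at y ∈ {0, 3}
Collecting zeros: affine points = {(0, 2), (2, 0), (2, 1), (2, 3), (3, 1), (4, 0), (4, 3)}.
Total count |C(F_5)_aff| = 7.


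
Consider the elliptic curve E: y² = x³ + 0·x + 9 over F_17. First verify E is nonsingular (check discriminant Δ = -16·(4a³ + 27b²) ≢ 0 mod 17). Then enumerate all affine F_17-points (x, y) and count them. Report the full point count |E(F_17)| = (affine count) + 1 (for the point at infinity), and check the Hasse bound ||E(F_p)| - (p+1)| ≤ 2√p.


Affine points = {(0, 3), (0, 14), (2, 0), (3, 6), (3, 11), (5, 7), (5, 10), (6, 2), (6, 15), (13, 8), (13, 9), (14, 4), (14, 13), (15, 1), (15, 16), (16, 5), (16, 12)}; affine count = 17; |E(F_17)| = 18.

Discriminant check: Δ ∝ 4a³ + 27b² = 4·0³ + 27·9² = 4·0 + 27·81 ≡ 11 (mod 17). Nonzero ⇒ E is nonsingular.
For each x ∈ F_17, compute rhs = x³ + 0·x + 9 mod 17, then count y ∈ F_17 with y² ≡ rhs.
  x = 0: rhs = 9, matching y values: 3, 14 (2 points).
  x = 1: rhs = 10, matching y values: none (0 points).
  x = 2: rhs = 0, matching y values: 0 (1 points).
  x = 3: rhs = 2, matching y values: 6, 11 (2 points).
  x = 4: rhs = 5, matching y values: none (0 points).
  x = 5: rhs = 15, matching y values: 7, 10 (2 points).
  x = 6: rhs = 4, matching y values: 2, 15 (2 points).
  x = 7: rhs = 12, matching y values: none (0 points).
  x = 8: rhs = 11, matching y values: none (0 points).
  x = 9: rhs = 7, matching y values: none (0 points).
  x = 10: rhs = 6, matching y values: none (0 points).
  x = 11: rhs = 14, matching y values: none (0 points).
  x = 12: rhs = 3, matching y values: none (0 points).
  x = 13: rhs = 13, matching y values: 8, 9 (2 points).
  x = 14: rhs = 16, matching y values: 4, 13 (2 points).
  x = 15: rhs = 1, matching y values: 1, 16 (2 points).
  x = 16: rhs = 8, matching y values: 5, 12 (2 points).
Total affine count: 17.
Full point count |E(F_17)| = 17 + 1 = 18.
Hasse bound: |18 − (17+1)| = |0| = 0 ≤ 2√17 ≈ 8.2462 ✓.


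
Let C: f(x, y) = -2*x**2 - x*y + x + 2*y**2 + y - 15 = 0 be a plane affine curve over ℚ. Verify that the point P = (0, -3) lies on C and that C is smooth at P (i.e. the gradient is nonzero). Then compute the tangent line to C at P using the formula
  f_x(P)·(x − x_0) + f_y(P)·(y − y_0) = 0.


Tangent line at P: 4*x - 11*y - 33 = 0.

Step 1: f(0, -3) = 0, so P lies on C.
Step 2: partial derivatives
  f_x(x, y) = -4*x - y + 1, f_y(x, y) = -x + 4*y + 1.
  f_x(P) = 4, f_y(P) = -11 (gradient nonzero, so P is smooth).
Step 3: tangent line at P: 4·(x − 0) + -11·(y − -3) = 0.
Expanding: 4*x - 11*y - 33 = 0.


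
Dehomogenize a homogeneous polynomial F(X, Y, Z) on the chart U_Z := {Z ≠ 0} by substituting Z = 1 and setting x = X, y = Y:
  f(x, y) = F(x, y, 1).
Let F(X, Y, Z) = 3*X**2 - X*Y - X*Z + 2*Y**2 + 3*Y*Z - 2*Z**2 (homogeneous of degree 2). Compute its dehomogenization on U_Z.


f(x, y) = 3*x**2 - x*y - x + 2*y**2 + 3*y - 2

On U_Z we set Z = 1. Each monomial c·X^i·Y^j·Z^k in F becomes c·x^i·y^j·1^k = c·x^i·y^j.
Substituting Z = 1: F(X, Y, 1) = 3*x**2 - x*y - x + 2*y**2 + 3*y - 2.
Note: deg(f) ≤ deg(F) = 2; strict inequality happens when F is divisible by Z (lost terms).


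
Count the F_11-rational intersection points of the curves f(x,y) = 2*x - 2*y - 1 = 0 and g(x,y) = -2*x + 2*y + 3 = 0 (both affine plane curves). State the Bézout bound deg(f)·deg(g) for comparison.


Common zeros: ∅; count = 0; Bézout bound = 1.

deg(f) = 1, deg(g) = 1, so Bézout bound = 1.
Scan x ∈ F_11. For each x, list the y ∈ F_11 with f(x, y) ≡ 0 and those with g(x, y) ≡ 0 (mod 11); the common zeros in that column are the intersection.
  x = 0: f ≡ 0 at y ∈ {5}; g ≡ 0 at y ∈ {4}; common: ∅.
  x = 1: f ≡ 0 at y ∈ {6}; g ≡ 0 at y ∈ {5}; common: ∅.
  x = 2: f ≡ 0 at y ∈ {7}; g ≡ 0 at y ∈ {6}; common: ∅.
  x = 3: f ≡ 0 at y ∈ {8}; g ≡ 0 at y ∈ {7}; common: ∅.
  x = 4: f ≡ 0 at y ∈ {9}; g ≡ 0 at y ∈ {8}; common: ∅.
  x = 5: f ≡ 0 at y ∈ {10}; g ≡ 0 at y ∈ {9}; common: ∅.
  x = 6: f ≡ 0 at y ∈ {0}; g ≡ 0 at y ∈ {10}; common: ∅.
  x = 7: f ≡ 0 at y ∈ {1}; g ≡ 0 at y ∈ {0}; common: ∅.
  x = 8: f ≡ 0 at y ∈ {2}; g ≡ 0 at y ∈ {1}; common: ∅.
  x = 9: f ≡ 0 at y ∈ {3}; g ≡ 0 at y ∈ {2}; common: ∅.
  x = 10: f ≡ 0 at y ∈ {4}; g ≡ 0 at y ∈ {3}; common: ∅.
Collecting: common zeros = ∅, so the count is 0.
Comparison with the Bézout bound: 0 ≤ 1 = deg(f)·deg(g), as expected for curves with no common component (the affine F_11-count falls short of the bound because intersections may lie at infinity, over extension fields, or carry multiplicity).


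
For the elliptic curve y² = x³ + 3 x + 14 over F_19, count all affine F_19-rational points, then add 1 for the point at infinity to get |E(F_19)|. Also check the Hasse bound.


Affine points = {(2, 3), (2, 16), (6, 1), (6, 18), (7, 6), (7, 13), (12, 7), (12, 12), (14, 8), (14, 11), (16, 4), (16, 15), (17, 0)}; affine count = 13; |E(F_19)| = 14.

Discriminant check: Δ ∝ 4a³ + 27b² = 4·3³ + 27·14² = 4·27 + 27·196 ≡ 4 (mod 19). Nonzero ⇒ E is nonsingular.
For each x ∈ F_19, compute rhs = x³ + 3·x + 14 mod 19, then count y ∈ F_19 with y² ≡ rhs.
  x = 0: rhs = 14, matching y values: none (0 points).
  x = 1: rhs = 18, matching y values: none (0 points).
  x = 2: rhs = 9, matching y values: 3, 16 (2 points).
  x = 3: rhs = 12, matching y values: none (0 points).
  x = 4: rhs = 14, matching y values: none (0 points).
  x = 5: rhs = 2, matching y values: none (0 points).
  x = 6: rhs = 1, matching y values: 1, 18 (2 points).
  x = 7: rhs = 17, matching y values: 6, 13 (2 points).
  x = 8: rhs = 18, matching y values: none (0 points).
  x = 9: rhs = 10, matching y values: none (0 points).
  x = 10: rhs = 18, matching y values: none (0 points).
  x = 11: rhs = 10, matching y values: none (0 points).
  x = 12: rhs = 11, matching y values: 7, 12 (2 points).
  x = 13: rhs = 8, matching y values: none (0 points).
  x = 14: rhs = 7, matching y values: 8, 11 (2 points).
  x = 15: rhs = 14, matching y values: none (0 points).
  x = 16: rhs = 16, matching y values: 4, 15 (2 points).
  x = 17: rhs = 0, matching y values: 0 (1 points).
  x = 18: rhs = 10, matching y values: none (0 points).
Total affine count: 13.
Full point count |E(F_19)| = 13 + 1 = 14.
Hasse bound: |14 − (19+1)| = |-6| = 6 ≤ 2√19 ≈ 8.7178 ✓.


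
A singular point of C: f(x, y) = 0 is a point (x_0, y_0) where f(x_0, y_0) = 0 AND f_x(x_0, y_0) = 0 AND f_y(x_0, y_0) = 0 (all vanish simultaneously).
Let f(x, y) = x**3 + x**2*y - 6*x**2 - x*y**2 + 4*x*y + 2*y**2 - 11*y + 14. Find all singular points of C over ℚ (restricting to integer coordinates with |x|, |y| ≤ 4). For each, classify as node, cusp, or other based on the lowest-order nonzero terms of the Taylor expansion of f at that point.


Singular points: {(1, 3)}; classification: cusp.

Compute partial derivatives:
  f_x = 3*x**2 + 2*x*y - 12*x - y**2 + 4*y.
  f_y = x**2 - 2*x*y + 4*x + 4*y - 11.
Scan x_0 ∈ {−4, ..., 4}. For each x_0, f_y(x_0, y) is a polynomial in y; find its integer roots y ∈ {−4, ..., 4}, then test f_x and f at those candidates.
  x = -4: f_y(-4, y) = 12*y - 11; no integer root y with |y| ≤ 4.
  x = -3: f_y(-3, y) = 10*y - 14; no integer root y with |y| ≤ 4.
  x = -2: f_y(-2, y) = 8*y - 15; no integer root y with |y| ≤ 4.
  x = -1: f_y(-1, y) = 6*y - 14; no integer root y with |y| ≤ 4.
  x = 0: f_y(0, y) = 4*y - 11; no integer root y with |y| ≤ 4.
  x = 1: f_y(1, y) = 2*y - 6; vanishes at y ∈ {3}. (1, 3): f_x = 0, f = 0 — SINGULAR.
  x = 2: f_y(2, y) = 1; no integer root y with |y| ≤ 4.
  x = 3: f_y(3, y) = 10 - 2*y; no integer root y with |y| ≤ 4.
  x = 4: f_y(4, y) = 21 - 4*y; no integer root y with |y| ≤ 4.
Only singular point on the grid: (1, 3).
Classify: substitute x = 1 + u, y = 3 + v and expand: f = u**3 + u**2*v - u*v**2 + v**2.
No constant or linear terms (consistent with a singular point). Quadratic part: v**2. Cubic part: u**3 + u**2*v - u*v**2.
The quadratic part v**2 is a perfect square, so there is a single (double) tangent line v = 0, i.e. y = 3. Restricting the cubic part to that line (v = 0) leaves u**3 ≠ 0, so f is not divisible by v and the branch is v² ≈ -u**3 to lowest order — this is a cusp.
Classification: cusp.


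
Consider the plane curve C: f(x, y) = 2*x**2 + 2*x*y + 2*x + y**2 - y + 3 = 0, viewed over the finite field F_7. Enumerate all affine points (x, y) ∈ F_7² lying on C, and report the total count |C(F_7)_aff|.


Affine F_7-points: {(1, 0), (1, 6), (3, 4), (3, 5), (5, 0), (5, 5), (6, 4), (6, 6)}; count = 8.

For each of the 49 pairs (x, y) ∈ F_7², evaluate f(x, y) mod 7. Record the zeros.
  x = 0: [0↦3, 1↦3, 2↦5, 3↦2, 4↦1, 5↦2, 6↦5]  zeros at y ∈ ∅
  x = 1: [0↦0, 1↦2, 2↦6, 3↦5, 4↦6, 5↦2, 6↦0]  zeros at y ∈ {0, 6}
  x = 2: [0↦1, 1↦5, 2↦4, 3↦5, 4↦1, 5↦6, 6↦6]  zeros at y ∈ ∅
  x = 3: [0↦6, 1↦5, 2↦6, 3↦2, 4↦0, 5↦0, 6↦2]  zeros at y ∈ {4, 5}
  x = 4: [0↦1, 1↦2, 2↦5, 3↦3, 4↦3, 5↦5, 6↦2]  zeros at y ∈ ∅
  x = 5: [0↦0, 1↦3, 2↦1, 3↦1, 4↦3, 5↦0, 6↦6]  zeros at y ∈ {0, 5}
  x = 6: [0↦3, 1↦1, 2↦1, 3↦3, 4↦0, 5↦6, 6↦0]  zeros at y ∈ {4, 6}
Collecting zeros: affine points = {(1, 0), (1, 6), (3, 4), (3, 5), (5, 0), (5, 5), (6, 4), (6, 6)}.
Total count |C(F_7)_aff| = 8.


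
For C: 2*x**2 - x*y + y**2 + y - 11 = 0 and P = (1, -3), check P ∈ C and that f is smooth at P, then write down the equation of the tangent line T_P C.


Tangent line at P: 7*x - 6*y - 25 = 0.

Step 1: f(1, -3) = 0, so P lies on C.
Step 2: partial derivatives
  f_x(x, y) = 4*x - y, f_y(x, y) = -x + 2*y + 1.
  f_x(P) = 7, f_y(P) = -6 (gradient nonzero, so P is smooth).
Step 3: tangent line at P: 7·(x − 1) + -6·(y − -3) = 0.
Expanding: 7*x - 6*y - 25 = 0.


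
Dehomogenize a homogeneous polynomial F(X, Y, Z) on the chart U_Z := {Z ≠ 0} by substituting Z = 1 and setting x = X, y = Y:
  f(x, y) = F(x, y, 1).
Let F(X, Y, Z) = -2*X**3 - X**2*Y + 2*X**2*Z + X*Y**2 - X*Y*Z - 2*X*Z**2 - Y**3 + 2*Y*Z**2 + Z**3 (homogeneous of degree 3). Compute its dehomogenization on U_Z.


f(x, y) = -2*x**3 - x**2*y + 2*x**2 + x*y**2 - x*y - 2*x - y**3 + 2*y + 1

On U_Z we set Z = 1. Each monomial c·X^i·Y^j·Z^k in F becomes c·x^i·y^j·1^k = c·x^i·y^j.
Substituting Z = 1: F(X, Y, 1) = -2*x**3 - x**2*y + 2*x**2 + x*y**2 - x*y - 2*x - y**3 + 2*y + 1.
Note: deg(f) ≤ deg(F) = 3; strict inequality happens when F is divisible by Z (lost terms).


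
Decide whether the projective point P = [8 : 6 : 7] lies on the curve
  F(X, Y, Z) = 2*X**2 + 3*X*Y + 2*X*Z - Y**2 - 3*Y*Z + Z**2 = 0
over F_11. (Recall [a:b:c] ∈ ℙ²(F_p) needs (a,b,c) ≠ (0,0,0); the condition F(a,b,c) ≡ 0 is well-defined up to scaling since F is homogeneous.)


F(8,6,7) ≡ 7 (mod 11); P is NOT on the curve.

Evaluate F(8, 6, 7) term-by-term (mod 11).
  2*X**2 ↦ 2·64·1·1 = 128
  3*X*Y ↦ 3·8·6·1 = 144
  2*X*Z ↦ 2·8·1·7 = 112
  -Y**2 ↦ -1·1·36·1 = -36
  -3*Y*Z ↦ -3·1·6·7 = -126
  Z**2 ↦ 1·1·1·49 = 49
Sum: F(8, 6, 7) = (128) + (144) + (112) + (-36) + (-126) + (49) = 271.
Reducing mod 11: 271 ≡ 7 (mod 11).
Since F(a, b, c) ≡ 7 ≠ 0 (mod 11), P does NOT lie on the curve.


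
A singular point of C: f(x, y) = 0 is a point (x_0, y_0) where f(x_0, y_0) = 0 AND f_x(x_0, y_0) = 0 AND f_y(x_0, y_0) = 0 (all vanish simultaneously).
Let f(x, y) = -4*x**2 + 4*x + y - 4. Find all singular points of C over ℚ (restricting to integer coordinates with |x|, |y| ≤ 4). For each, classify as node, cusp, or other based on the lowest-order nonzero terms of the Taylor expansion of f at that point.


No singular points in the scanned grid; C is smooth there.

Compute partial derivatives:
  f_x = 4 - 8*x.
  f_y = 1.
f_y = 1 is a nonzero constant, so f_y never vanishes: no point (x, y) can satisfy f = f_x = f_y = 0. In particular no (x, y) ∈ {−4, ..., 4}² is singular; the curve is smooth.


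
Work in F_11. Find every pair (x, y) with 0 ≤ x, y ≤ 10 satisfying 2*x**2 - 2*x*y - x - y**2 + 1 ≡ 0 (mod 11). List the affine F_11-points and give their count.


Affine F_11-points: {(0, 1), (0, 10), (1, 4), (1, 5), (2, 9), (3, 2), (3, 3), (4, 6), (4, 8), (5, 2), (5, 10), (6, 3), (6, 7), (7, 1), (7, 7), (8, 0), (8, 6), (9, 0), (9, 4), (10, 5), (10, 8)}; count = 21.

For each of the 121 pairs (x, y) ∈ F_11², evaluate f(x, y) mod 11. Record the zeros.
  x = 0: [0↦1, 1↦0, 2↦8, 3↦3, 4↦7, 5↦9, 6↦9, 7↦7, 8↦3, 9↦8, 10↦0]  zeros at y ∈ {1, 10}
  x = 1: [0↦2, 1↦10, 2↦5, 3↦9, 4↦0, 5↦0, 6↦9, 7↦5, 8↦10, 9↦2, 10↦3]  zeros at y ∈ {4, 5}
  x = 2: [0↦7, 1↦2, 2↦6, 3↦8, 4↦8, 5↦6, 6↦2, 7↦7, 8↦10, 9↦0, 10↦10]  zeros at y ∈ {9}
  x = 3: [0↦5, 1↦9, 2↦0, 3↦0, 4↦9, 5↦5, 6↦10, 7↦2, 8↦3, 9↦2, 10↦10]  zeros at y ∈ {2, 3}
  x = 4: [0↦7, 1↦9, 2↦9, 3↦7, 4↦3, 5↦8, 6↦0, 7↦1, 8↦0, 9↦8, 10↦3]  zeros at y ∈ {6, 8}
  x = 5: [0↦2, 1↦2, 2↦0, 3↦7, 4↦1, 5↦4, 6↦5, 7↦4, 8↦1, 9↦7, 10↦0]  zeros at y ∈ {2, 10}
  x = 6: [0↦1, 1↦10, 2↦6, 3↦0, 4↦3, 5↦4, 6↦3, 7↦0, 8↦6, 9↦10, 10↦1]  zeros at y ∈ {3, 7}
  x = 7: [0↦4, 1↦0, 2↦5, 3↦8, 4↦9, 5↦8, 6↦5, 7↦0, 8↦4, 9↦6, 10↦6]  zeros at y ∈ {1, 7}
  x = 8: [0↦0, 1↦5, 2↦8, 3↦9, 4↦8, 5↦5, 6↦0, 7↦4, 8↦6, 9↦6, 10↦4]  zeros at y ∈ {0, 6}
  x = 9: [0↦0, 1↦3, 2↦4, 3↦3, 4↦0, 5↦6, 6↦10, 7↦1, 8↦1, 9↦10, 10↦6]  zeros at y ∈ {0, 4}
  x = 10: [0↦4, 1↦5, 2↦4, 3↦1, 4↦7, 5↦0, 6↦2, 7↦2, 8↦0, 9↦7, 10↦1]  zeros at y ∈ {5, 8}
Collecting zeros: affine points = {(0, 1), (0, 10), (1, 4), (1, 5), (2, 9), (3, 2), (3, 3), (4, 6), (4, 8), (5, 2), (5, 10), (6, 3), (6, 7), (7, 1), (7, 7), (8, 0), (8, 6), (9, 0), (9, 4), (10, 5), (10, 8)}.
Total count |C(F_11)_aff| = 21.


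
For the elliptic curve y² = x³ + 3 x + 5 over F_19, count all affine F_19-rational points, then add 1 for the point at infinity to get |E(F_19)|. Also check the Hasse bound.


Affine points = {(0, 9), (0, 10), (1, 3), (1, 16), (2, 0), (4, 9), (4, 10), (6, 7), (6, 12), (8, 3), (8, 16), (9, 1), (9, 18), (10, 3), (10, 16), (11, 1), (11, 18), (14, 6), (14, 13), (15, 9), (15, 10), (16, 8), (16, 11), (18, 1), (18, 18)}; affine count = 25; |E(F_19)| = 26.

Discriminant check: Δ ∝ 4a³ + 27b² = 4·3³ + 27·5² = 4·27 + 27·25 ≡ 4 (mod 19). Nonzero ⇒ E is nonsingular.
For each x ∈ F_19, compute rhs = x³ + 3·x + 5 mod 19, then count y ∈ F_19 with y² ≡ rhs.
  x = 0: rhs = 5, matching y values: 9, 10 (2 points).
  x = 1: rhs = 9, matching y values: 3, 16 (2 points).
  x = 2: rhs = 0, matching y values: 0 (1 points).
  x = 3: rhs = 3, matching y values: none (0 points).
  x = 4: rhs = 5, matching y values: 9, 10 (2 points).
  x = 5: rhs = 12, matching y values: none (0 points).
  x = 6: rhs = 11, matching y values: 7, 12 (2 points).
  x = 7: rhs = 8, matching y values: none (0 points).
  x = 8: rhs = 9, matching y values: 3, 16 (2 points).
  x = 9: rhs = 1, matching y values: 1, 18 (2 points).
  x = 10: rhs = 9, matching y values: 3, 16 (2 points).
  x = 11: rhs = 1, matching y values: 1, 18 (2 points).
  x = 12: rhs = 2, matching y values: none (0 points).
  x = 13: rhs = 18, matching y values: none (0 points).
  x = 14: rhs = 17, matching y values: 6, 13 (2 points).
  x = 15: rhs = 5, matching y values: 9, 10 (2 points).
  x = 16: rhs = 7, matching y values: 8, 11 (2 points).
  x = 17: rhs = 10, matching y values: none (0 points).
  x = 18: rhs = 1, matching y values: 1, 18 (2 points).
Total affine count: 25.
Full point count |E(F_19)| = 25 + 1 = 26.
Hasse bound: |26 − (19+1)| = |6| = 6 ≤ 2√19 ≈ 8.7178 ✓.


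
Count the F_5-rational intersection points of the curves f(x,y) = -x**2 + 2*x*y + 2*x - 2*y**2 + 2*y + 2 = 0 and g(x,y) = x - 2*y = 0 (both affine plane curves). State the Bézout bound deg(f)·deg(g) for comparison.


Common zeros: ∅; count = 0; Bézout bound = 2.

deg(f) = 2, deg(g) = 1, so Bézout bound = 2.
Scan x ∈ F_5. For each x, list the y ∈ F_5 with f(x, y) ≡ 0 and those with g(x, y) ≡ 0 (mod 5); the common zeros in that column are the intersection.
  x = 0: f ≡ 0 at y ∈ {3}; g ≡ 0 at y ∈ {0}; common: ∅.
  x = 1: f ≡ 0 at y ∈ {1}; g ≡ 0 at y ∈ {3}; common: ∅.
  x = 2: f ≡ 0 at y ∈ ∅; g ≡ 0 at y ∈ {1}; common: ∅.
  x = 3: f ≡ 0 at y ∈ {1, 3}; g ≡ 0 at y ∈ {4}; common: ∅.
  x = 4: f ≡ 0 at y ∈ ∅; g ≡ 0 at y ∈ {2}; common: ∅.
Collecting: common zeros = ∅, so the count is 0.
Comparison with the Bézout bound: 0 ≤ 2 = deg(f)·deg(g), as expected for curves with no common component (the affine F_5-count falls short of the bound because intersections may lie at infinity, over extension fields, or carry multiplicity).


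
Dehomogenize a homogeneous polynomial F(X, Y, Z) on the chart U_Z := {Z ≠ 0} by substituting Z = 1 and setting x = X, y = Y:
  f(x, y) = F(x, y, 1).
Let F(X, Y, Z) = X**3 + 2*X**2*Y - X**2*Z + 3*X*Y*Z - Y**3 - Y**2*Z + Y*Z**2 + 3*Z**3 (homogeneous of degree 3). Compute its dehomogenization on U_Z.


f(x, y) = x**3 + 2*x**2*y - x**2 + 3*x*y - y**3 - y**2 + y + 3

On U_Z we set Z = 1. Each monomial c·X^i·Y^j·Z^k in F becomes c·x^i·y^j·1^k = c·x^i·y^j.
Substituting Z = 1: F(X, Y, 1) = x**3 + 2*x**2*y - x**2 + 3*x*y - y**3 - y**2 + y + 3.
Note: deg(f) ≤ deg(F) = 3; strict inequality happens when F is divisible by Z (lost terms).


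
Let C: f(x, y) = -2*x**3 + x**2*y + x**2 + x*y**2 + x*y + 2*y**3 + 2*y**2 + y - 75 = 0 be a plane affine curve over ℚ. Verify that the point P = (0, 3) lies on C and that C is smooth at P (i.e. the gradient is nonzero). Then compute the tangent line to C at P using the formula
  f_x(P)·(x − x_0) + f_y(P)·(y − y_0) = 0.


Tangent line at P: 12*x + 67*y - 201 = 0.

Step 1: f(0, 3) = 0, so P lies on C.
Step 2: partial derivatives
  f_x(x, y) = -6*x**2 + 2*x*y + 2*x + y**2 + y, f_y(x, y) = x**2 + 2*x*y + x + 6*y**2 + 4*y + 1.
  f_x(P) = 12, f_y(P) = 67 (gradient nonzero, so P is smooth).
Step 3: tangent line at P: 12·(x − 0) + 67·(y − 3) = 0.
Expanding: 12*x + 67*y - 201 = 0.


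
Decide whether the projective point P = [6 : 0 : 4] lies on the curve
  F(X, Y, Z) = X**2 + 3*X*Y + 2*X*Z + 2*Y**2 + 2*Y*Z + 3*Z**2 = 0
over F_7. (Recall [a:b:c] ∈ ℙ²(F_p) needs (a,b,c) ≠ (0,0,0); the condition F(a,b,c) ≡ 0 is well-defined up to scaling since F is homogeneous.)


F(6,0,4) ≡ 6 (mod 7); P is NOT on the curve.

Evaluate F(6, 0, 4) term-by-term (mod 7).
  X**2 ↦ 1·36·1·1 = 36
  3*X*Y ↦ 3·6·0·1 = 0
  2*X*Z ↦ 2·6·1·4 = 48
  2*Y**2 ↦ 2·1·0·1 = 0
  2*Y*Z ↦ 2·1·0·4 = 0
  3*Z**2 ↦ 3·1·1·16 = 48
Sum: F(6, 0, 4) = (36) + (0) + (48) + (0) + (0) + (48) = 132.
Reducing mod 7: 132 ≡ 6 (mod 7).
Since F(a, b, c) ≡ 6 ≠ 0 (mod 7), P does NOT lie on the curve.


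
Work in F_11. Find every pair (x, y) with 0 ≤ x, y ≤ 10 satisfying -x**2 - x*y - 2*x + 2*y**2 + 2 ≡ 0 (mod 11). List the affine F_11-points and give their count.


Affine F_11-points: {(1, 1), (1, 5), (3, 2), (3, 5), (4, 0), (4, 2), (5, 0), (5, 8), (7, 1), (7, 8)}; count = 10.

For each of the 121 pairs (x, y) ∈ F_11², evaluate f(x, y) mod 11. Record the zeros.
  x = 0: [0↦2, 1↦4, 2↦10, 3↦9, 4↦1, 5↦8, 6↦8, 7↦1, 8↦9, 9↦10, 10↦4]  zeros at y ∈ ∅
  x = 1: [0↦10, 1↦0, 2↦5, 3↦3, 4↦5, 5↦0, 6↦10, 7↦2, 8↦9, 9↦9, 10↦2]  zeros at y ∈ {1, 5}
  x = 2: [0↦5, 1↦5, 2↦9, 3↦6, 4↦7, 5↦1, 6↦10, 7↦1, 8↦7, 9↦6, 10↦9]  zeros at y ∈ ∅
  x = 3: [0↦9, 1↦8, 2↦0, 3↦7, 4↦7, 5↦0, 6↦8, 7↦9, 8↦3, 9↦1, 10↦3]  zeros at y ∈ {2, 5}
  x = 4: [0↦0, 1↦9, 2↦0, 3↦6, 4↦5, 5↦8, 6↦4, 7↦4, 8↦8, 9↦5, 10↦6]  zeros at y ∈ {0, 2}
  x = 5: [0↦0, 1↦8, 2↦9, 3↦3, 4↦1, 5↦3, 6↦9, 7↦8, 8↦0, 9↦7, 10↦7]  zeros at y ∈ {0, 8}
  x = 6: [0↦9, 1↦5, 2↦5, 3↦9, 4↦6, 5↦7, 6↦1, 7↦10, 8↦1, 9↦7, 10↦6]  zeros at y ∈ ∅
  x = 7: [0↦5, 1↦0, 2↦10, 3↦2, 4↦9, 5↦9, 6↦2, 7↦10, 8↦0, 9↦5, 10↦3]  zeros at y ∈ {1, 8}
  x = 8: [0↦10, 1↦4, 2↦2, 3↦4, 4↦10, 5↦9, 6↦1, 7↦8, 8↦8, 9↦1, 10↦9]  zeros at y ∈ ∅
  x = 9: [0↦2, 1↦6, 2↦3, 3↦4, 4↦9, 5↦7, 6↦9, 7↦4, 8↦3, 9↦6, 10↦2]  zeros at y ∈ ∅
  x = 10: [0↦3, 1↦6, 2↦2, 3↦2, 4↦6, 5↦3, 6↦4, 7↦9, 8↦7, 9↦9, 10↦4]  zeros at y ∈ ∅
Collecting zeros: affine points = {(1, 1), (1, 5), (3, 2), (3, 5), (4, 0), (4, 2), (5, 0), (5, 8), (7, 1), (7, 8)}.
Total count |C(F_11)_aff| = 10.


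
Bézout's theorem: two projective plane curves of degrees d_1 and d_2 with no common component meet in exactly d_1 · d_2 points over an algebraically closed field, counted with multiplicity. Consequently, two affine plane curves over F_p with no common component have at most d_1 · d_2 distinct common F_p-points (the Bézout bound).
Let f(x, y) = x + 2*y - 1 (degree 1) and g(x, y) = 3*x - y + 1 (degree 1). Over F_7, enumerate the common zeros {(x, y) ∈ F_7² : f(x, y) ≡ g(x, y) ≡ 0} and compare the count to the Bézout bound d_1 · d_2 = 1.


Common zeros: ∅; count = 0; Bézout bound = 1.

deg(f) = 1, deg(g) = 1, so Bézout bound = 1.
Scan x ∈ F_7. For each x, list the y ∈ F_7 with f(x, y) ≡ 0 and those with g(x, y) ≡ 0 (mod 7); the common zeros in that column are the intersection.
  x = 0: f ≡ 0 at y ∈ {4}; g ≡ 0 at y ∈ {1}; common: ∅.
  x = 1: f ≡ 0 at y ∈ {0}; g ≡ 0 at y ∈ {4}; common: ∅.
  x = 2: f ≡ 0 at y ∈ {3}; g ≡ 0 at y ∈ {0}; common: ∅.
  x = 3: f ≡ 0 at y ∈ {6}; g ≡ 0 at y ∈ {3}; common: ∅.
  x = 4: f ≡ 0 at y ∈ {2}; g ≡ 0 at y ∈ {6}; common: ∅.
  x = 5: f ≡ 0 at y ∈ {5}; g ≡ 0 at y ∈ {2}; common: ∅.
  x = 6: f ≡ 0 at y ∈ {1}; g ≡ 0 at y ∈ {5}; common: ∅.
Collecting: common zeros = ∅, so the count is 0.
Comparison with the Bézout bound: 0 ≤ 1 = deg(f)·deg(g), as expected for curves with no common component (the affine F_7-count falls short of the bound because intersections may lie at infinity, over extension fields, or carry multiplicity).


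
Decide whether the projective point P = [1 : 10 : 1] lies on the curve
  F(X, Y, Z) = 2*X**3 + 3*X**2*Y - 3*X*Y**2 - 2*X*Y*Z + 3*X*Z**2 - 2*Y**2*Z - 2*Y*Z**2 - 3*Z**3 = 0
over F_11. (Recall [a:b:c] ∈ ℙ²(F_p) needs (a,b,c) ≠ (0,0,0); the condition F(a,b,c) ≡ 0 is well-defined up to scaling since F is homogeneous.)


F(1,10,1) ≡ 9 (mod 11); P is NOT on the curve.

Evaluate F(1, 10, 1) term-by-term (mod 11).
  2*X**3 ↦ 2·1·1·1 = 2
  3*X**2*Y ↦ 3·1·10·1 = 30
  -3*X*Y**2 ↦ -3·1·100·1 = -300
  -2*X*Y*Z ↦ -2·1·10·1 = -20
  3*X*Z**2 ↦ 3·1·1·1 = 3
  -2*Y**2*Z ↦ -2·1·100·1 = -200
  -2*Y*Z**2 ↦ -2·1·10·1 = -20
  -3*Z**3 ↦ -3·1·1·1 = -3
Sum: F(1, 10, 1) = (2) + (30) + (-300) + (-20) + (3) + (-200) + (-20) + (-3) = -508.
Reducing mod 11: -508 ≡ 9 (mod 11).
Since F(a, b, c) ≡ 9 ≠ 0 (mod 11), P does NOT lie on the curve.


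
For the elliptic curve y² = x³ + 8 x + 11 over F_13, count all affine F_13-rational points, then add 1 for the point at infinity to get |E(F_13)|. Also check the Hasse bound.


Affine points = {(2, 3), (2, 10), (3, 6), (3, 7), (4, 4), (4, 9), (10, 5), (10, 8), (11, 0)}; affine count = 9; |E(F_13)| = 10.

Discriminant check: Δ ∝ 4a³ + 27b² = 4·8³ + 27·11² = 4·512 + 27·121 ≡ 11 (mod 13). Nonzero ⇒ E is nonsingular.
For each x ∈ F_13, compute rhs = x³ + 8·x + 11 mod 13, then count y ∈ F_13 with y² ≡ rhs.
  x = 0: rhs = 11, matching y values: none (0 points).
  x = 1: rhs = 7, matching y values: none (0 points).
  x = 2: rhs = 9, matching y values: 3, 10 (2 points).
  x = 3: rhs = 10, matching y values: 6, 7 (2 points).
  x = 4: rhs = 3, matching y values: 4, 9 (2 points).
  x = 5: rhs = 7, matching y values: none (0 points).
  x = 6: rhs = 2, matching y values: none (0 points).
  x = 7: rhs = 7, matching y values: none (0 points).
  x = 8: rhs = 2, matching y values: none (0 points).
  x = 9: rhs = 6, matching y values: none (0 points).
  x = 10: rhs = 12, matching y values: 5, 8 (2 points).
  x = 11: rhs = 0, matching y values: 0 (1 points).
  x = 12: rhs = 2, matching y values: none (0 points).
Total affine count: 9.
Full point count |E(F_13)| = 9 + 1 = 10.
Hasse bound: |10 − (13+1)| = |-4| = 4 ≤ 2√13 ≈ 7.2111 ✓.


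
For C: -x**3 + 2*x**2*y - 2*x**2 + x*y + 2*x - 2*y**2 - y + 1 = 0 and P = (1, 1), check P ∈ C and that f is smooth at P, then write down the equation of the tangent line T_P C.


Tangent line at P: 2 - 2*y = 0.

Step 1: f(1, 1) = 0, so P lies on C.
Step 2: partial derivatives
  f_x(x, y) = -3*x**2 + 4*x*y - 4*x + y + 2, f_y(x, y) = 2*x**2 + x - 4*y - 1.
  f_x(P) = 0, f_y(P) = -2 (gradient nonzero, so P is smooth).
Step 3: tangent line at P: 0·(x − 1) + -2·(y − 1) = 0.
Expanding: 2 - 2*y = 0.


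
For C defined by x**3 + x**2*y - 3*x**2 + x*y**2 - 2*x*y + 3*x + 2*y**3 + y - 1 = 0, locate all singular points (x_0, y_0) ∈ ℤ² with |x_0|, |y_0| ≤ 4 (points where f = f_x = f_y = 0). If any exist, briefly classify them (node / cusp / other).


Singular points: {(1, 0)}; classification: cusp.

Compute partial derivatives:
  f_x = 3*x**2 + 2*x*y - 6*x + y**2 - 2*y + 3.
  f_y = x**2 + 2*x*y - 2*x + 6*y**2 + 1.
Scan x_0 ∈ {−4, ..., 4}. For each x_0, f_y(x_0, y) is a polynomial in y; find its integer roots y ∈ {−4, ..., 4}, then test f_x and f at those candidates.
  x = -4: f_y(-4, y) = 6*y**2 - 8*y + 25; no integer root y with |y| ≤ 4.
  x = -3: f_y(-3, y) = 6*y**2 - 6*y + 16; no integer root y with |y| ≤ 4.
  x = -2: f_y(-2, y) = 6*y**2 - 4*y + 9; no integer root y with |y| ≤ 4.
  x = -1: f_y(-1, y) = 6*y**2 - 2*y + 4; no integer root y with |y| ≤ 4.
  x = 0: f_y(0, y) = 6*y**2 + 1; no integer root y with |y| ≤ 4.
  x = 1: f_y(1, y) = 6*y**2 + 2*y; vanishes at y ∈ {0}. (1, 0): f_x = 0, f = 0 — SINGULAR.
  x = 2: f_y(2, y) = 6*y**2 + 4*y + 1; no integer root y with |y| ≤ 4.
  x = 3: f_y(3, y) = 6*y**2 + 6*y + 4; no integer root y with |y| ≤ 4.
  x = 4: f_y(4, y) = 6*y**2 + 8*y + 9; no integer root y with |y| ≤ 4.
Only singular point on the grid: (1, 0).
Classify: substitute x = 1 + u, y = 0 + v and expand: f = u**3 + u**2*v + u*v**2 + 2*v**3 + v**2.
No constant or linear terms (consistent with a singular point). Quadratic part: v**2. Cubic part: u**3 + u**2*v + u*v**2 + 2*v**3.
The quadratic part v**2 is a perfect square, so there is a single (double) tangent line v = 0, i.e. y = 0. Restricting the cubic part to that line (v = 0) leaves u**3 ≠ 0, so f is not divisible by v and the branch is v² ≈ -u**3 to lowest order — this is a cusp.
Classification: cusp.


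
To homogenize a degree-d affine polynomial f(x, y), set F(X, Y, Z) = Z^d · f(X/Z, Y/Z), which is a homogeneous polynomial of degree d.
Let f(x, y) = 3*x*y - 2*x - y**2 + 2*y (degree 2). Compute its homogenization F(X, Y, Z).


F(X, Y, Z) = 3*X*Y - 2*X*Z - Y**2 + 2*Y*Z

deg(f) = 2.
Substitute x = X/Z, y = Y/Z into f, then multiply by Z^2.
  monomial 3·x^1·y^1 ↦ 3·X^1·Y^1·Z^0.
  monomial -2·x^1·y^0 ↦ -2·X^1·Y^0·Z^1.
  monomial -1·x^0·y^2 ↦ -1·X^0·Y^2·Z^0.
  monomial 2·x^0·y^1 ↦ 2·X^0·Y^1·Z^1.
Collecting: F(X, Y, Z) = 3*X*Y - 2*X*Z - Y**2 + 2*Y*Z.


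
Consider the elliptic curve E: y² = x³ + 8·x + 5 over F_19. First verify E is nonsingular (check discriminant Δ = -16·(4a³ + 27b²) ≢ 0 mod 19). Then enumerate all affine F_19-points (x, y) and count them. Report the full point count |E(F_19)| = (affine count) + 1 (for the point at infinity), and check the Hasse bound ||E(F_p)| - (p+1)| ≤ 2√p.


Affine points = {(0, 9), (0, 10), (4, 5), (4, 14), (7, 9), (7, 10), (8, 7), (8, 12), (12, 9), (12, 10), (13, 8), (13, 11), (14, 7), (14, 12), (15, 2), (15, 17), (16, 7), (16, 12), (17, 0)}; affine count = 19; |E(F_19)| = 20.

Discriminant check: Δ ∝ 4a³ + 27b² = 4·8³ + 27·5² = 4·512 + 27·25 ≡ 6 (mod 19). Nonzero ⇒ E is nonsingular.
For each x ∈ F_19, compute rhs = x³ + 8·x + 5 mod 19, then count y ∈ F_19 with y² ≡ rhs.
  x = 0: rhs = 5, matching y values: 9, 10 (2 points).
  x = 1: rhs = 14, matching y values: none (0 points).
  x = 2: rhs = 10, matching y values: none (0 points).
  x = 3: rhs = 18, matching y values: none (0 points).
  x = 4: rhs = 6, matching y values: 5, 14 (2 points).
  x = 5: rhs = 18, matching y values: none (0 points).
  x = 6: rhs = 3, matching y values: none (0 points).
  x = 7: rhs = 5, matching y values: 9, 10 (2 points).
  x = 8: rhs = 11, matching y values: 7, 12 (2 points).
  x = 9: rhs = 8, matching y values: none (0 points).
  x = 10: rhs = 2, matching y values: none (0 points).
  x = 11: rhs = 18, matching y values: none (0 points).
  x = 12: rhs = 5, matching y values: 9, 10 (2 points).
  x = 13: rhs = 7, matching y values: 8, 11 (2 points).
  x = 14: rhs = 11, matching y values: 7, 12 (2 points).
  x = 15: rhs = 4, matching y values: 2, 17 (2 points).
  x = 16: rhs = 11, matching y values: 7, 12 (2 points).
  x = 17: rhs = 0, matching y values: 0 (1 points).
  x = 18: rhs = 15, matching y values: none (0 points).
Total affine count: 19.
Full point count |E(F_19)| = 19 + 1 = 20.
Hasse bound: |20 − (19+1)| = |0| = 0 ≤ 2√19 ≈ 8.7178 ✓.


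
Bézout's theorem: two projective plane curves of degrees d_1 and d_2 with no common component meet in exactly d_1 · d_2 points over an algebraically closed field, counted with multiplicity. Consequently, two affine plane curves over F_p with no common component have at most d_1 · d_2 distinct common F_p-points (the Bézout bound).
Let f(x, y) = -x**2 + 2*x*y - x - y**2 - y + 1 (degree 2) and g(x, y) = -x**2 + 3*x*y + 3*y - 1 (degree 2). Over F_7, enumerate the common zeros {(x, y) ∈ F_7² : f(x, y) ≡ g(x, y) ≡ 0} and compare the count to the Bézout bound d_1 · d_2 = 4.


Common zeros: {(1, 5), (4, 3)}; count = 2; Bézout bound = 4.

deg(f) = 2, deg(g) = 2, so Bézout bound = 4.
Scan x ∈ F_7. For each x, list the y ∈ F_7 with f(x, y) ≡ 0 and those with g(x, y) ≡ 0 (mod 7); the common zeros in that column are the intersection.
  x = 0: f ≡ 0 at y ∈ ∅; g ≡ 0 at y ∈ {5}; common: ∅.
  x = 1: f ≡ 0 at y ∈ {3, 5}; g ≡ 0 at y ∈ {5}; common: {5}.
  x = 2: f ≡ 0 at y ∈ ∅; g ≡ 0 at y ∈ {6}; common: ∅.
  x = 3: f ≡ 0 at y ∈ {1, 4}; g ≡ 0 at y ∈ {2}; common: ∅.
  x = 4: f ≡ 0 at y ∈ {3, 4}; g ≡ 0 at y ∈ {3}; common: {3}.
  x = 5: f ≡ 0 at y ∈ {1}; g ≡ 0 at y ∈ {3}; common: ∅.
  x = 6: f ≡ 0 at y ∈ ∅; g ≡ 0 at y ∈ ∅; common: ∅.
Collecting: common zeros = {(1, 5), (4, 3)}, so the count is 2.
Comparison with the Bézout bound: 2 ≤ 4 = deg(f)·deg(g), as expected for curves with no common component (the affine F_7-count falls short of the bound because intersections may lie at infinity, over extension fields, or carry multiplicity).


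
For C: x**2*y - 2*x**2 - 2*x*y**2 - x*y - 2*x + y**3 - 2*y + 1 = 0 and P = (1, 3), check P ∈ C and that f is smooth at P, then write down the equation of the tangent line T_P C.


Tangent line at P: -21*x + 13*y - 18 = 0.

Step 1: f(1, 3) = 0, so P lies on C.
Step 2: partial derivatives
  f_x(x, y) = 2*x*y - 4*x - 2*y**2 - y - 2, f_y(x, y) = x**2 - 4*x*y - x + 3*y**2 - 2.
  f_x(P) = -21, f_y(P) = 13 (gradient nonzero, so P is smooth).
Step 3: tangent line at P: -21·(x − 1) + 13·(y − 3) = 0.
Expanding: -21*x + 13*y - 18 = 0.


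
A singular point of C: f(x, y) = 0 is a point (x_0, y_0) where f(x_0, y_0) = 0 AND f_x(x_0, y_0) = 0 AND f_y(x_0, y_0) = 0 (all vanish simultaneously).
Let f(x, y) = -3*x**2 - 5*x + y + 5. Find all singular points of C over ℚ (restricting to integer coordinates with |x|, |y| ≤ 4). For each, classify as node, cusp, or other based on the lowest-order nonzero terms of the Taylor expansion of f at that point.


No singular points in the scanned grid; C is smooth there.

Compute partial derivatives:
  f_x = -6*x - 5.
  f_y = 1.
f_y = 1 is a nonzero constant, so f_y never vanishes: no point (x, y) can satisfy f = f_x = f_y = 0. In particular no (x, y) ∈ {−4, ..., 4}² is singular; the curve is smooth.


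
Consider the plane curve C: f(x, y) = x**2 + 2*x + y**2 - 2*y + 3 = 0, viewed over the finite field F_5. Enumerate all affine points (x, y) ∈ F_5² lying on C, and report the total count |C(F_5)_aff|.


Affine F_5-points: {(1, 1), (2, 1), (4, 3), (4, 4)}; count = 4.

For each of the 25 pairs (x, y) ∈ F_5², evaluate f(x, y) mod 5. Record the zeros.
  x = 0: [0↦3, 1↦2, 2↦3, 3↦1, 4↦1]  zeros at y ∈ ∅
  x = 1: [0↦1, 1↦0, 2↦1, 3↦4, 4↦4]  zeros at y ∈ {1}
  x = 2: [0↦1, 1↦0, 2↦1, 3↦4, 4↦4]  zeros at y ∈ {1}
  x = 3: [0↦3, 1↦2, 2↦3, 3↦1, 4↦1]  zeros at y ∈ ∅
  x = 4: [0↦2, 1↦1, 2↦2, 3↦0, 4↦0]  zeros at y ∈ {3, 4}
Collecting zeros: affine points = {(1, 1), (2, 1), (4, 3), (4, 4)}.
Total count |C(F_5)_aff| = 4.


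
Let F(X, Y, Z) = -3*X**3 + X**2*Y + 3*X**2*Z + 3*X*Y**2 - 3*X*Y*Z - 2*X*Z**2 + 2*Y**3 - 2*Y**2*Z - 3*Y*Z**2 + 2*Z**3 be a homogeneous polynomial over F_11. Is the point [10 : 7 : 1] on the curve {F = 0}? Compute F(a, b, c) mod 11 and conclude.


F(10,7,1) ≡ 7 (mod 11); P is NOT on the curve.

Evaluate F(10, 7, 1) term-by-term (mod 11).
  -3*X**3 ↦ -3·1000·1·1 = -3000
  X**2*Y ↦ 1·100·7·1 = 700
  3*X**2*Z ↦ 3·100·1·1 = 300
  3*X*Y**2 ↦ 3·10·49·1 = 1470
  -3*X*Y*Z ↦ -3·10·7·1 = -210
  -2*X*Z**2 ↦ -2·10·1·1 = -20
  2*Y**3 ↦ 2·1·343·1 = 686
  -2*Y**2*Z ↦ -2·1·49·1 = -98
  -3*Y*Z**2 ↦ -3·1·7·1 = -21
  2*Z**3 ↦ 2·1·1·1 = 2
Sum: F(10, 7, 1) = (-3000) + (700) + (300) + (1470) + (-210) + (-20) + (686) + (-98) + (-21) + (2) = -191.
Reducing mod 11: -191 ≡ 7 (mod 11).
Since F(a, b, c) ≡ 7 ≠ 0 (mod 11), P does NOT lie on the curve.


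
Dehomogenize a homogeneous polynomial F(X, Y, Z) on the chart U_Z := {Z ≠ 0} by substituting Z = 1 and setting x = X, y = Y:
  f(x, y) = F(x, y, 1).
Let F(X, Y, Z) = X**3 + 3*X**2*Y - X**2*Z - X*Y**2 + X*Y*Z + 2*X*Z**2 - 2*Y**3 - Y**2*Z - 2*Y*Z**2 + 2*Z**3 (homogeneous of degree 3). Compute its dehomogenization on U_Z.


f(x, y) = x**3 + 3*x**2*y - x**2 - x*y**2 + x*y + 2*x - 2*y**3 - y**2 - 2*y + 2

On U_Z we set Z = 1. Each monomial c·X^i·Y^j·Z^k in F becomes c·x^i·y^j·1^k = c·x^i·y^j.
Substituting Z = 1: F(X, Y, 1) = x**3 + 3*x**2*y - x**2 - x*y**2 + x*y + 2*x - 2*y**3 - y**2 - 2*y + 2.
Note: deg(f) ≤ deg(F) = 3; strict inequality happens when F is divisible by Z (lost terms).


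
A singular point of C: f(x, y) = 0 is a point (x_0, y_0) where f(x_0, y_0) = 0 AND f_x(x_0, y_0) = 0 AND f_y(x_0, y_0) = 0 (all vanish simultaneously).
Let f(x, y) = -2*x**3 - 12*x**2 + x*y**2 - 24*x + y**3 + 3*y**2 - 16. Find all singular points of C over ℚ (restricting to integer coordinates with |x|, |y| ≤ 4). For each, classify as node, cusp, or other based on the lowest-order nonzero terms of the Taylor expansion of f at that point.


Singular points: {(-2, 0)}; classification: cusp.

Compute partial derivatives:
  f_x = -6*x**2 - 24*x + y**2 - 24.
  f_y = 2*x*y + 3*y**2 + 6*y.
Scan x_0 ∈ {−4, ..., 4}. For each x_0, f_y(x_0, y) is a polynomial in y; find its integer roots y ∈ {−4, ..., 4}, then test f_x and f at those candidates.
  x = -4: f_y(-4, y) = 3*y**2 - 2*y; vanishes at y ∈ {0}. (-4, 0): f_x = -24 ≠ 0.
  x = -3: f_y(-3, y) = 3*y**2; vanishes at y ∈ {0}. (-3, 0): f_x = -6 ≠ 0.
  x = -2: f_y(-2, y) = 3*y**2 + 2*y; vanishes at y ∈ {0}. (-2, 0): f_x = 0, f = 0 — SINGULAR.
  x = -1: f_y(-1, y) = 3*y**2 + 4*y; vanishes at y ∈ {0}. (-1, 0): f_x = -6 ≠ 0.
  x = 0: f_y(0, y) = 3*y**2 + 6*y; vanishes at y ∈ {-2, 0}. (0, -2): f_x = -20 ≠ 0; (0, 0): f_x = -24 ≠ 0.
  x = 1: f_y(1, y) = 3*y**2 + 8*y; vanishes at y ∈ {0}. (1, 0): f_x = -54 ≠ 0.
  x = 2: f_y(2, y) = 3*y**2 + 10*y; vanishes at y ∈ {0}. (2, 0): f_x = -96 ≠ 0.
  x = 3: f_y(3, y) = 3*y**2 + 12*y; vanishes at y ∈ {-4, 0}. (3, -4): f_x = -134 ≠ 0; (3, 0): f_x = -150 ≠ 0.
  x = 4: f_y(4, y) = 3*y**2 + 14*y; vanishes at y ∈ {0}. (4, 0): f_x = -216 ≠ 0.
Only singular point on the grid: (-2, 0).
Classify: substitute x = -2 + u, y = 0 + v and expand: f = -2*u**3 + u*v**2 + v**3 + v**2.
No constant or linear terms (consistent with a singular point). Quadratic part: v**2. Cubic part: -2*u**3 + u*v**2 + v**3.
The quadratic part v**2 is a perfect square, so there is a single (double) tangent line v = 0, i.e. y = 0. Restricting the cubic part to that line (v = 0) leaves -2*u**3 ≠ 0, so f is not divisible by v and the branch is v² ≈ 2*u**3 to lowest order — this is a cusp.
Classification: cusp.


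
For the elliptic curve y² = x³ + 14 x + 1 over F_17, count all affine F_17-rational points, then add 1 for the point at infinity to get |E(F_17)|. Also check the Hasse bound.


Affine points = {(0, 1), (0, 16), (1, 4), (1, 13), (3, 6), (3, 11), (4, 6), (4, 11), (5, 3), (5, 14), (7, 0), (8, 8), (8, 9), (10, 6), (10, 11), (13, 0), (14, 0), (15, 4), (15, 13)}; affine count = 19; |E(F_17)| = 20.

Discriminant check: Δ ∝ 4a³ + 27b² = 4·14³ + 27·1² = 4·2744 + 27·1 ≡ 4 (mod 17). Nonzero ⇒ E is nonsingular.
For each x ∈ F_17, compute rhs = x³ + 14·x + 1 mod 17, then count y ∈ F_17 with y² ≡ rhs.
  x = 0: rhs = 1, matching y values: 1, 16 (2 points).
  x = 1: rhs = 16, matching y values: 4, 13 (2 points).
  x = 2: rhs = 3, matching y values: none (0 points).
  x = 3: rhs = 2, matching y values: 6, 11 (2 points).
  x = 4: rhs = 2, matching y values: 6, 11 (2 points).
  x = 5: rhs = 9, matching y values: 3, 14 (2 points).
  x = 6: rhs = 12, matching y values: none (0 points).
  x = 7: rhs = 0, matching y values: 0 (1 points).
  x = 8: rhs = 13, matching y values: 8, 9 (2 points).
  x = 9: rhs = 6, matching y values: none (0 points).
  x = 10: rhs = 2, matching y values: 6, 11 (2 points).
  x = 11: rhs = 7, matching y values: none (0 points).
  x = 12: rhs = 10, matching y values: none (0 points).
  x = 13: rhs = 0, matching y values: 0 (1 points).
  x = 14: rhs = 0, matching y values: 0 (1 points).
  x = 15: rhs = 16, matching y values: 4, 13 (2 points).
  x = 16: rhs = 3, matching y values: none (0 points).
Total affine count: 19.
Full point count |E(F_17)| = 19 + 1 = 20.
Hasse bound: |20 − (17+1)| = |2| = 2 ≤ 2√17 ≈ 8.2462 ✓.
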